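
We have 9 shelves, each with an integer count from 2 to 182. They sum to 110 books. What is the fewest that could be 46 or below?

7

Let j be the number exceeding 46. Then the total is ≥ 47·j + 2·(9 − j) = 18 + 45j.
So 45j ≤ 92 and j ≤ 2; hence at least 9 − 2 = 7 are ≤ 46.
Exactly 7 works: 7 values at 2 and 2 at 47 total 108; raise one of the low values by 2 (still ≤ 46) to hit 110.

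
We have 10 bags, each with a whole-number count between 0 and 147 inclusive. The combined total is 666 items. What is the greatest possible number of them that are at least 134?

4

With k values at 134 or above and the rest at least 0, the sum is at least 0 + 134k.
Since the sum is 666, we need 134k ≤ 666, i.e. k ≤ 4.
k = 4 is achieved by 4 values at 134 and 6 at 0, total 536; add 130 to one value (staying below 134) to reach 666.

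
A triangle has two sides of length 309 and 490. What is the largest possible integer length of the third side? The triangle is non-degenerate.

798

The third side must be less than 309 + 490 = 799.
The largest integer below 799 is 798.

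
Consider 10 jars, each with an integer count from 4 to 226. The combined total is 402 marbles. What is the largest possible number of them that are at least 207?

1

Suppose k of them are at least 207. Those contribute at least 207 each and the other 10 − k at least 4 each.
So the total is at least 207k + 4(10 − k) = 40 + 203k. This must be ≤ 402, giving k ≤ 1.
k = 1 is achieved by 1 value at 207 and 9 at 4, total 243; add 159 to one value (staying below 207) to reach 402.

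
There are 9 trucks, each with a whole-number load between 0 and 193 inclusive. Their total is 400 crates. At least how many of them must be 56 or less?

Let j be the number exceeding 56. Then the total is ≥ 57·j + 0·(9 − j) = 0 + 57j.
So 57j ≤ 400 and j ≤ 7; hence at least 9 − 7 = 2 are ≤ 56.
Exactly 2 works: 2 values at 0 and 7 at 57 total 399; raise one of the low values by 1 (still ≤ 56) to hit 400.

2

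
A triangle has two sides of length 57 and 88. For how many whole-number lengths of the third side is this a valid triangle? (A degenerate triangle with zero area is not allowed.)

113

The triangle inequality gives |57 − 88| < c < 57 + 88, i.e. 31 < c < 145.
So c can be any integer from 32 to 144: 113 values.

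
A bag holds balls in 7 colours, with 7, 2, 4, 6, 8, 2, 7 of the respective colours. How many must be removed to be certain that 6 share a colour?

In the worst case you take as many as possible of each colour without reaching 6: 5 + 2 + 4 + 5 + 5 + 2 + 5 = 28.
The next one must give 6 of some colour, so 28 + 1 = 29.

29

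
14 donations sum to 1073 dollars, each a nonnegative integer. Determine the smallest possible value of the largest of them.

77

Some value must be at least ⌈1073/14⌉ = 77, since 14 × 76 = 1064 < 1073.
Achievable: 9 of them at 77 and 5 at 76 total 1073.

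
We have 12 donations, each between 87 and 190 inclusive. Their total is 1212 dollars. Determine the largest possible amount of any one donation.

Maximizing one value means minimizing the remaining 11.
The other 11 contribute at least 11 × 87 = 957, leaving at most 1212 − 957 = 255.
But each donation is capped at 190, so the maximum is 190.
Achievable: one at 190 and the other 11 totalling 1022, which fits since 11 × 87 ≤ 1022 ≤ 11 × 190.

190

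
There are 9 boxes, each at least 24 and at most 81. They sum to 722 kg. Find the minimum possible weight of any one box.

To make one box as small as possible, make the other 8 as large as possible.
The other 8 contribute at most 8 × 81 = 648, leaving at least 722 − 648 = 74.
Since 74 ≥ 24, this is achievable: one at 74 and 8 at 81.

74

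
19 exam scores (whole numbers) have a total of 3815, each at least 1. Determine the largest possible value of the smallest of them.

200

The average is 3815/19 < 201, so some value is ≤ 200.
Equality holds with 4 values of 200 and 15 values of 201.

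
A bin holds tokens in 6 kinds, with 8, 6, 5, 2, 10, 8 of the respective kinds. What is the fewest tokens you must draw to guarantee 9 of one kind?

In the worst case you take as many as possible of each kind without reaching 9: 8 + 6 + 5 + 2 + 8 + 8 = 37.
The next one must give 9 of some kind, so 37 + 1 = 38.

38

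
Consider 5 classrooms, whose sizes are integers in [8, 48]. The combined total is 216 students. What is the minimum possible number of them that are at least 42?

2

Each value short of 42 is at most 41, costing at least 48 − 41 = 7 against the maximum total of 240.
We can afford to lose at most 240 − 216 = 24, so at most ⌊24/7⌋ = 3 fall short, and at least 2 are ≥ 42.
Exactly 2 works: 2 values at 48 and 3 at 41 total 219; lower one of the high values by 3 (still ≥ 42) to hit 216.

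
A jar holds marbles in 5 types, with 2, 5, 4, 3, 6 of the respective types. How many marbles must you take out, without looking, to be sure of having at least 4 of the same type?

15

In the worst case you take as many as possible of each type without reaching 4: 2 + 3 + 3 + 3 + 3 = 14.
The next one must give 4 of some type, so 14 + 1 = 15.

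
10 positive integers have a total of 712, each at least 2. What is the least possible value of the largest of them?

72

If every one of the 10 were at most 71, the total would be at most 10 × 71 = 710 < 712.
Equality holds with 2 values of 72 and 8 values of 71.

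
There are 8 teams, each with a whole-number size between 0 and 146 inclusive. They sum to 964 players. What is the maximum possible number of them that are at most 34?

Each value at 34 or below falls at least 146 − 34 = 112 short of the ceiling 146.
The ceiling total is 8 × 146 = 1168, and we need 964, so at most ⌊(1168 − 964)/112⌋ = 1 can be that low.
k = 1 is achieved by 1 value at 34 and 7 at 146, total 1056; lower one of the 146's by 92 (still > 34) to reach 964.

1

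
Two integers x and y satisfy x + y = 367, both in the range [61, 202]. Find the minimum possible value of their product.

For a fixed sum, xy is smallest when x and y are as far apart as possible.
At the endpoint x = 165, y = 367 − 165 = 202, so xy = 165 × 202 = 33330.

33330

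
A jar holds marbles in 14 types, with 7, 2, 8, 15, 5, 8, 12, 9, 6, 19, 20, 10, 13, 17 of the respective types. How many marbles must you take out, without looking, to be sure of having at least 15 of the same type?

137

In the worst case you take as many as possible of each type without reaching 15: 7 + 2 + 8 + 14 + 5 + 8 + 12 + 9 + 6 + 14 + 14 + 10 + 13 + 14 = 136.
The next one must give 15 of some type, so 136 + 1 = 137.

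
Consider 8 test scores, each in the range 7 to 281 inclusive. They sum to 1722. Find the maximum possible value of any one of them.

281

To make one score as large as possible, make the other 7 as small as possible.
The other 7 contribute at least 7 × 7 = 49, leaving at most 1722 − 49 = 1673.
But each score is capped at 281, so the maximum is 281.
Achievable: one at 281 and the other 7 totalling 1441, which fits since 7 × 7 ≤ 1441 ≤ 7 × 281.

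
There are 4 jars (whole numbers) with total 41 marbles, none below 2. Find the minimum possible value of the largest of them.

11

The 4 values sum to 41, so their maximum is at least ⌈41/4⌉ = 11.
Achievable: 1 of them at 11 and 3 at 10 total 41.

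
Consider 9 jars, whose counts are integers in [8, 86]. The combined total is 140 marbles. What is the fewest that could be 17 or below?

If only k of them are at most 17, the other 9 − k are at least 18, so the total is at least (9 − k)·18 + k·8.
This is ≤ 140, so (9 − k)·18 + 8k ≤ 140, which gives k ≥ 3.
Exactly 3 works: 3 values at 8 and 6 at 18 total 132; raise one of the low values by 8 (still ≤ 17) to hit 140.

3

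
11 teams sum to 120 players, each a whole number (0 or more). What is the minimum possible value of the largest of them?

Some value must be at least ⌈120/11⌉ = 11, since 11 × 10 = 110 < 120.
Equality holds with 10 values of 11 and 1 value of 10.

11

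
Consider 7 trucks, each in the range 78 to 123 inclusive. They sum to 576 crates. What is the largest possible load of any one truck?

To make one truck as large as possible, make the other 6 as small as possible.
The other 6 contribute at least 6 × 78 = 468, leaving at most 576 − 468 = 108.
Since 108 ≤ 123, this is achievable: one at 108 and 6 at 78.

108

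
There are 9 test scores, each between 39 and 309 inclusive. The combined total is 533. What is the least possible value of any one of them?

To make one score as small as possible, make the other 8 as large as possible.
The other 8 can take up 8 × 309 = 2472 ≥ 533 − 39, so one score can sit at its floor of 39.
Achievable: one at 39 and the other 8 totalling 494, which fits since 8 × 39 ≤ 494 ≤ 8 × 309.

39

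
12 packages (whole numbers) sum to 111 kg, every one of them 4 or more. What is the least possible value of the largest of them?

10

The 12 values sum to 111, so their maximum is at least ⌈111/12⌉ = 10.
Achievable: 3 of them at 10 and 9 at 9 total 111.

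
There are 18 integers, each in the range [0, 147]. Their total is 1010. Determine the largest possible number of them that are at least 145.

6

With k values at 145 or above and the rest at least 0, the sum is at least 0 + 145k.
Since the sum is 1010, we need 145k ≤ 1010, i.e. k ≤ 6.
k = 6 is achieved by 6 values at 145 and 12 at 0, total 870; add 140 to one value (staying below 145) to reach 1010.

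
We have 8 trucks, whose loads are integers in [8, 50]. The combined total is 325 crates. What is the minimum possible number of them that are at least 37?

3

Suppose at most 8 − j of them reach 37; then j values are ≤ 36 and the rest ≤ 50.
The total is then ≤ 36·j + 50·(8 − j) = 400 − 14j. For this to be ≥ 325 we need j ≤ 5, so at least 8 − 5 = 3 must reach 37.
Exactly 3 works: 3 values at 50 and 5 at 36 total 330; lower one of the high values by 5 (still ≥ 37) to hit 325.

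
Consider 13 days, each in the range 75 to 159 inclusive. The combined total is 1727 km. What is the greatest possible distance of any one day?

Maximizing one value means minimizing the remaining 12.
The other 12 contribute at least 12 × 75 = 900, leaving at most 1727 − 900 = 827.
But each day is capped at 159, so the maximum is 159.
Achievable: one at 159 and the other 12 totalling 1568, which fits since 12 × 75 ≤ 1568 ≤ 12 × 159.

159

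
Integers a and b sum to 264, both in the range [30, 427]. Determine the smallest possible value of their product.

7020

For a fixed sum, ab is smallest when a and b are as far apart as possible.
The extreme feasible split is a = 30, b = 234, giving ab = 7020.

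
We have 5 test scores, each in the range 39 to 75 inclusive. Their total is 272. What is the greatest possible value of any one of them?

75

To make one score as large as possible, make the other 4 as small as possible.
The other 4 contribute at least 4 × 39 = 156, leaving at most 272 − 156 = 116.
But each score is capped at 75, so the maximum is 75.
Achievable: one at 75 and the other 4 totalling 197, which fits since 4 × 39 ≤ 197 ≤ 4 × 75.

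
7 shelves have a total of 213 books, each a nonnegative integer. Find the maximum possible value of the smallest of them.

The average is 213/7 < 31, so some value is ≤ 30.
Taking 4 copies of 30 and 3 copies of 31 gives exactly 213, so 30 is attained.

30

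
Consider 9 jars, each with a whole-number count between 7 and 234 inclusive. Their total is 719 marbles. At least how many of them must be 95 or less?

2

Let j be the number exceeding 95. Then the total is ≥ 96·j + 7·(9 − j) = 63 + 89j.
So 89j ≤ 656 and j ≤ 7; hence at least 9 − 7 = 2 are ≤ 95.
Exactly 2 works: 2 values at 7 and 7 at 96 total 686; raise one of the low values by 33 (still ≤ 95) to hit 719.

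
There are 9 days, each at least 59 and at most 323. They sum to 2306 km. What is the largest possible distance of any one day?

Maximizing one value means minimizing the remaining 8.
The other 8 contribute at least 8 × 59 = 472, leaving at most 2306 − 472 = 1834.
But each day is capped at 323, so the maximum is 323.
Achievable: one at 323 and the other 8 totalling 1983, which fits since 8 × 59 ≤ 1983 ≤ 8 × 323.

323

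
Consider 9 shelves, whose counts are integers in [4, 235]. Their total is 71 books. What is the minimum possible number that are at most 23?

8

If only k of them are at most 23, the other 9 − k are at least 24, so the total is at least (9 − k)·24 + k·4.
This is ≤ 71, so (9 − k)·24 + 4k ≤ 71, which gives k ≥ 8.
Exactly 8 works: 8 values at 4 and 1 at 24 total 56; raise one of the low values by 15 (still ≤ 23) to hit 71.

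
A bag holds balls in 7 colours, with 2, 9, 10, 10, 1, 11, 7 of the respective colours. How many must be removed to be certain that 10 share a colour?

In the worst case you take as many as possible of each colour without reaching 10: 2 + 9 + 9 + 9 + 1 + 9 + 7 = 46.
The next one must give 10 of some colour, so 46 + 1 = 47.

47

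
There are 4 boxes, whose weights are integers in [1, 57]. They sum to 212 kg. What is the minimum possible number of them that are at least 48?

3

Suppose at most 4 − j of them reach 48; then j values are ≤ 47 and the rest ≤ 57.
The total is then ≤ 47·j + 57·(4 − j) = 228 − 10j. For this to be ≥ 212 we need j ≤ 1, so at least 4 − 1 = 3 must reach 48.
Exactly 3 works: 3 values at 57 and 1 at 47 total 218; lower one of the high values by 6 (still ≥ 48) to hit 212.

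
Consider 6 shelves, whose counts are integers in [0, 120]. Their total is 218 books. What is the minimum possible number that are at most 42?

If only k of them are at most 42, the other 6 − k are at least 43, so the total is at least (6 − k)·43 + k·0.
This is ≤ 218, so (6 − k)·43 + 0k ≤ 218, which gives k ≥ 1.
Exactly 1 works: 1 value at 0 and 5 at 43 total 215; raise one of the low values by 3 (still ≤ 42) to hit 218.

1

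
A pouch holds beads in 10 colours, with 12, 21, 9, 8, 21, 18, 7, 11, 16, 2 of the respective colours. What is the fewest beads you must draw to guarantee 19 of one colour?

120

In the worst case you take as many as possible of each colour without reaching 19: 12 + 18 + 9 + 8 + 18 + 18 + 7 + 11 + 16 + 2 = 119.
The next one must give 19 of some colour, so 119 + 1 = 120.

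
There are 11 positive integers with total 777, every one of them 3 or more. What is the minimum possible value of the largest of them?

71

If every one of the 11 were at most 70, the total would be at most 11 × 70 = 770 < 777.
Taking 4 copies of 70 and 7 copies of 71 gives exactly 777, so 71 is attained.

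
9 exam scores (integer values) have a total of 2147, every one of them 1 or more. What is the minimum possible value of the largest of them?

239

If every one of the 9 were at most 238, the total would be at most 9 × 238 = 2142 < 2147.
Taking 4 copies of 238 and 5 copies of 239 gives exactly 2147, so 239 is attained.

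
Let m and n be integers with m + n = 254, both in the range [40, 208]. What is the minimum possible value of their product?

9568

mn = m(254 − m) is concave in m, so over [46, 208] it is minimized at an endpoint.
The extreme feasible split is m = 46, n = 208, giving mn = 9568.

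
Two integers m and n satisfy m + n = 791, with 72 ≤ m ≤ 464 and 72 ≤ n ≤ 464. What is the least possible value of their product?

151728

mn = m(791 − m) is concave in m, so over [327, 464] it is minimized at an endpoint.
At the endpoint m = 327, n = 791 − 327 = 464, so mn = 327 × 464 = 151728.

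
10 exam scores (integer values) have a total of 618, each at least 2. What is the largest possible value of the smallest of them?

61

The 10 values sum to 618, so their minimum is at most ⌊618/10⌋ = 61.
Taking 2 copies of 61 and 8 copies of 62 gives exactly 618, so 61 is attained.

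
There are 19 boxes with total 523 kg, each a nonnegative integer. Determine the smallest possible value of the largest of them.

28

The average is 523/19 > 27, so not all 19 can be 27 or less; the largest is ≥ 28.
Taking 9 copies of 27 and 10 copies of 28 gives exactly 523, so 28 is attained.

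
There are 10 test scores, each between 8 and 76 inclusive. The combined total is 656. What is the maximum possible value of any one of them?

Maximizing one value means minimizing the remaining 9.
The other 9 contribute at least 9 × 8 = 72, leaving at most 656 − 72 = 584.
But each score is capped at 76, so the maximum is 76.
Achievable: one at 76 and the other 9 totalling 580, which fits since 9 × 8 ≤ 580 ≤ 9 × 76.

76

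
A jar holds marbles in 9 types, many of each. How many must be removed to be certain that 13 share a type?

109

In the worst case you draw 12 of each of the 9 types: 9 × 12 = 108.
One more forces 13 of some type, so 108 + 1 = 109.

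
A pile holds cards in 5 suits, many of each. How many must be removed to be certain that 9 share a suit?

In the worst case you draw 8 of each of the 5 suits: 5 × 8 = 40.
One more forces 9 of some suit, so 40 + 1 = 41.

41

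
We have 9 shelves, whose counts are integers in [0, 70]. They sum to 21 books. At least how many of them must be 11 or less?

Each value above 11 is at least 12, contributing at least 12 − 0 = 12 above the floor 0.
The sum exceeds the floor total 0 by 21, so at most ⌊21/12⌋ = 1 exceed 11, and at least 8 are ≤ 11.
Exactly 8 works: 8 values at 0 and 1 at 12 total 12; raise one of the low values by 9 (still ≤ 11) to hit 21.

8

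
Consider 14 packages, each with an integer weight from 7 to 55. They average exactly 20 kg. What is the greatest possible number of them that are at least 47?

4

The total is 14 × 20 = 280.
If k of the values are ≥ 47, the total is ≥ 47k + 7(14 − k).
Setting 47k + 7(14 − k) ≤ 280 gives 40k ≤ 182, so k ≤ 4.
k = 4 is achieved by 4 values at 47 and 10 at 7, total 258; add 22 to one value (staying below 47) to reach 280.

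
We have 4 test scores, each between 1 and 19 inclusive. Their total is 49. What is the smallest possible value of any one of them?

Minimizing one value means maximizing the remaining 3.
The other 3 can take up 3 × 19 = 57 ≥ 49 − 1, so one score can sit at its floor of 1.
Achievable: one at 1 and the other 3 totalling 48, which fits since 3 × 1 ≤ 48 ≤ 3 × 19.

1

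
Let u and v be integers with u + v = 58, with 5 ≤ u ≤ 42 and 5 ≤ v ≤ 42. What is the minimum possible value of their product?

672

uv = u(58 − u) is concave in u, so over [16, 42] it is minimized at an endpoint.
The extreme feasible split is u = 16, v = 42, giving uv = 672.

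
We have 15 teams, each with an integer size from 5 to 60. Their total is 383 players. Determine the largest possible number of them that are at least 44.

With k values at 44 or above and the rest at least 5, the sum is at least 75 + 39k.
Since the sum is 383, we need 39k ≤ 308, i.e. k ≤ 7.
k = 7 is achieved by 7 values at 44 and 8 at 5, total 348; add 35 to one value (staying below 44) to reach 383.

7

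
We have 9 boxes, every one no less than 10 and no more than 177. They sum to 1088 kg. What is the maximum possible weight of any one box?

177

Maximizing one value means minimizing the remaining 8.
The other 8 contribute at least 8 × 10 = 80, leaving at most 1088 − 80 = 1008.
But each box is capped at 177, so the maximum is 177.
Achievable: one at 177 and the other 8 totalling 911, which fits since 8 × 10 ≤ 911 ≤ 8 × 177.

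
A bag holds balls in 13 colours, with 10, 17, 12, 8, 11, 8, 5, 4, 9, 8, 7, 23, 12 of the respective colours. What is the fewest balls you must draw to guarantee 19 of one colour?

130

In the worst case you take as many as possible of each colour without reaching 19: 10 + 17 + 12 + 8 + 11 + 8 + 5 + 4 + 9 + 8 + 7 + 18 + 12 = 129.
The next one must give 19 of some colour, so 129 + 1 = 130.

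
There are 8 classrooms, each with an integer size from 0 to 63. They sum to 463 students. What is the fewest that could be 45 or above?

6

If only k of them are at least 45, the other 8 − k are at most 44, so the total is at most k·63 + (8 − k)·44.
This must reach 463, so k·63 + (8 − k)·44 ≥ 463, giving k ≥ 6.
Exactly 6 works: 6 values at 63 and 2 at 44 total 466; lower one of the high values by 3 (still ≥ 45) to hit 463.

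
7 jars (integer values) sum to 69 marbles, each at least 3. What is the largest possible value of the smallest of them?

The 7 values sum to 69, so their minimum is at most ⌊69/7⌋ = 9.
Taking 1 copy of 9 and 6 copies of 10 gives exactly 69, so 9 is attained.

9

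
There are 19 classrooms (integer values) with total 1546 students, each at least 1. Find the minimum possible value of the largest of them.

82

If every one of the 19 were at most 81, the total would be at most 19 × 81 = 1539 < 1546.
Achievable: 7 of them at 82 and 12 at 81 total 1546.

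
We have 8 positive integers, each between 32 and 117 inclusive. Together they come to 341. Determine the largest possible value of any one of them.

117

Maximizing one value means minimizing the remaining 7.
The other 7 contribute at least 7 × 32 = 224, leaving at most 341 − 224 = 117.
Since 117 ≤ 117, this is achievable: one at 117 and 7 at 32.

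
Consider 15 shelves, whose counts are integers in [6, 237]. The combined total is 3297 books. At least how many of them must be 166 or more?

12

Each value short of 166 is at most 165, costing at least 237 − 165 = 72 against the maximum total of 3555.
We can afford to lose at most 3555 − 3297 = 258, so at most ⌊258/72⌋ = 3 fall short, and at least 12 are ≥ 166.
Exactly 12 works: 12 values at 237 and 3 at 165 total 3339; lower one of the high values by 42 (still ≥ 166) to hit 3297.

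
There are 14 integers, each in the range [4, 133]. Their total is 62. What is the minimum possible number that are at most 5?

Let j be the number exceeding 5. Then the total is ≥ 6·j + 4·(14 − j) = 56 + 2j.
So 2j ≤ 6 and j ≤ 3; hence at least 14 − 3 = 11 are ≤ 5.
Exactly 11 works: 11 values at 4 and 3 at 6 total 62.

11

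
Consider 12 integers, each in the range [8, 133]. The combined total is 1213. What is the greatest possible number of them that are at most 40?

4

Each value at 40 or below falls at least 133 − 40 = 93 short of the ceiling 133.
The ceiling total is 12 × 133 = 1596, and we need 1213, so at most ⌊(1596 − 1213)/93⌋ = 4 can be that low.
k = 4 is achieved by 4 values at 40 and 8 at 133, total 1224; lower one of the 133's by 11 (still > 40) to reach 1213.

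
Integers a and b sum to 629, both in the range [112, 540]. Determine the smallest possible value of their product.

57904

Since a + b is fixed, pushing one of them to its bound minimizes the product.
At the endpoint a = 112, b = 629 − 112 = 517, so ab = 112 × 517 = 57904.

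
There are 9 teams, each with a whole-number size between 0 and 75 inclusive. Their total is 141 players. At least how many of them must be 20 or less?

3

Each value above 20 is at least 21, contributing at least 21 − 0 = 21 above the floor 0.
The sum exceeds the floor total 0 by 141, so at most ⌊141/21⌋ = 6 exceed 20, and at least 3 are ≤ 20.
Exactly 3 works: 3 values at 0 and 6 at 21 total 126; raise one of the low values by 15 (still ≤ 20) to hit 141.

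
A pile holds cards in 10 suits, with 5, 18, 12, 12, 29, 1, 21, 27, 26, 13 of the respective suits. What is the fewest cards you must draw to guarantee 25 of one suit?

In the worst case you take as many as possible of each suit without reaching 25: 5 + 18 + 12 + 12 + 24 + 1 + 21 + 24 + 24 + 13 = 154.
The next one must give 25 of some suit, so 154 + 1 = 155.

155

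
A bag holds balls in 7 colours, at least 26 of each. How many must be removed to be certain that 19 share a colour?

In the worst case you draw 18 of each of the 7 colours: 7 × 18 = 126.
One more forces 19 of some colour, so 126 + 1 = 127.

127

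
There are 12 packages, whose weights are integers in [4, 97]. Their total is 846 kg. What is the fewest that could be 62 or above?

If only k of them are at least 62, the other 12 − k are at most 61, so the total is at most k·97 + (12 − k)·61.
This must reach 846, so k·97 + (12 − k)·61 ≥ 846, giving k ≥ 4.
Exactly 4 works: 4 values at 97 and 8 at 61 total 876; lower one of the high values by 30 (still ≥ 62) to hit 846.

4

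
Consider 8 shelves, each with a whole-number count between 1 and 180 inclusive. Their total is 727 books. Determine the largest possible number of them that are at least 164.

With k values at 164 or above and the rest at least 1, the sum is at least 8 + 163k.
Since the sum is 727, we need 163k ≤ 719, i.e. k ≤ 4.
k = 4 is achieved by 4 values at 164 and 4 at 1, total 660; add 67 to one value (staying below 164) to reach 727.

4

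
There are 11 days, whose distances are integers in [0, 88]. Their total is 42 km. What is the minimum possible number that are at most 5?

If only k of them are at most 5, the other 11 − k are at least 6, so the total is at least (11 − k)·6 + k·0.
This is ≤ 42, so (11 − k)·6 + 0k ≤ 42, which gives k ≥ 4.
Exactly 4 works: 4 values at 0 and 7 at 6 total 42.

4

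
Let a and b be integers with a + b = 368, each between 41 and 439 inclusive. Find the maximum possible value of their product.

ab = a(368 − a) is maximized when a is as near 368/2 as the bounds allow.
Taking a = 184 and b = 184 (both in [41, 439]) gives ab = 33856.

33856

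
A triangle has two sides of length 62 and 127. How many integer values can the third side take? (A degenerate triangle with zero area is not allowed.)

The triangle inequality gives |62 − 127| < c < 62 + 127, i.e. 65 < c < 189.
So c can be any integer from 66 to 188: 123 values.

123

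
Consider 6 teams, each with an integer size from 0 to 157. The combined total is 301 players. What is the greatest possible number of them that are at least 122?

2

With k values at 122 or above and the rest at least 0, the sum is at least 0 + 122k.
Since the sum is 301, we need 122k ≤ 301, i.e. k ≤ 2.
k = 2 is achieved by 2 values at 122 and 4 at 0, total 244; add 57 to one value (staying below 122) to reach 301.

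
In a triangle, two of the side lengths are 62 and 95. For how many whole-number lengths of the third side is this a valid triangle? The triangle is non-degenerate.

The triangle inequality gives |62 − 95| < c < 62 + 95, i.e. 33 < c < 157.
So c can be any integer from 34 to 156: 123 values.

123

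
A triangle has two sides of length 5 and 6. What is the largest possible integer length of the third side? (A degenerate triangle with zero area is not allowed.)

The third side must be less than 5 + 6 = 11.
The largest integer below 11 is 10.

10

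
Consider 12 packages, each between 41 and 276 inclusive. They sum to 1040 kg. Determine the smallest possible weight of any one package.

To make one package as small as possible, make the other 11 as large as possible.
The other 11 can take up 11 × 276 = 3036 ≥ 1040 − 41, so one package can sit at its floor of 41.
Achievable: one at 41 and the other 11 totalling 999, which fits since 11 × 41 ≤ 999 ≤ 11 × 276.

41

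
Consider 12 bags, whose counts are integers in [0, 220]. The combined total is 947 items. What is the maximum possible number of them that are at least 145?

Suppose k of them are at least 145. Those contribute at least 145 each and the other 12 − k at least 0 each.
So the total is at least 145k + 0(12 − k) = 0 + 145k. This must be ≤ 947, giving k ≤ 6.
k = 6 is achieved by 6 values at 145 and 6 at 0, total 870; add 77 to one value (staying below 145) to reach 947.

6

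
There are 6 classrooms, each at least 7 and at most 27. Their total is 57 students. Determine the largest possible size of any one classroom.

22

To make one classroom as large as possible, make the other 5 as small as possible.
The other 5 contribute at least 5 × 7 = 35, leaving at most 57 − 35 = 22.
Since 22 ≤ 27, this is achievable: one at 22 and 5 at 7.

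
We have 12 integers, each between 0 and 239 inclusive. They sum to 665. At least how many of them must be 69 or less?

Each value above 69 is at least 70, contributing at least 70 − 0 = 70 above the floor 0.
The sum exceeds the floor total 0 by 665, so at most ⌊665/70⌋ = 9 exceed 69, and at least 3 are ≤ 69.
Exactly 3 works: 3 values at 0 and 9 at 70 total 630; raise one of the low values by 35 (still ≤ 69) to hit 665.

3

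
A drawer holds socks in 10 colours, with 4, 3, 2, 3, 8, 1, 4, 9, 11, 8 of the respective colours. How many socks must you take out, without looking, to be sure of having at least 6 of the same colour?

In the worst case you take as many as possible of each colour without reaching 6: 4 + 3 + 2 + 3 + 5 + 1 + 4 + 5 + 5 + 5 = 37.
The next one must give 6 of some colour, so 37 + 1 = 38.

38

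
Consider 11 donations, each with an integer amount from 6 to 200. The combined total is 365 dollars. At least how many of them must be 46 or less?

4

If only k of them are at most 46, the other 11 − k are at least 47, so the total is at least (11 − k)·47 + k·6.
This is ≤ 365, so (11 − k)·47 + 6k ≤ 365, which gives k ≥ 4.
Exactly 4 works: 4 values at 6 and 7 at 47 total 353; raise one of the low values by 12 (still ≤ 46) to hit 365.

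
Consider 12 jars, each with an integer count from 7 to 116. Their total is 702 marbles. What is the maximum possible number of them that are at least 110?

6

Suppose k of them are at least 110. Those contribute at least 110 each and the other 12 − k at least 7 each.
So the total is at least 110k + 7(12 − k) = 84 + 103k. This must be ≤ 702, giving k ≤ 6.
k = 6 is achieved by 6 values at 110 and 6 at 7, total 702.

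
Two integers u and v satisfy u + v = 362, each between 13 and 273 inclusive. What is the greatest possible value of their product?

With u + v fixed, uv peaks when the two are closest together.
Taking u = 181 and v = 181 (both in [13, 273]) gives uv = 32761.

32761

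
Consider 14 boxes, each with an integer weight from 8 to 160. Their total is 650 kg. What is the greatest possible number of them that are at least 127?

If k of the values are ≥ 127, the total is ≥ 127k + 8(14 − k).
Setting 127k + 8(14 − k) ≤ 650 gives 119k ≤ 538, so k ≤ 4.
k = 4 is achieved by 4 values at 127 and 10 at 8, total 588; add 62 to one value (staying below 127) to reach 650.

4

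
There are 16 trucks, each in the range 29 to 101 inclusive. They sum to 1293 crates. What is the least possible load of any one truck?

To make one truck as small as possible, make the other 15 as large as possible.
The other 15 can take up 15 × 101 = 1515 ≥ 1293 − 29, so one truck can sit at its floor of 29.
Achievable: one at 29 and the other 15 totalling 1264, which fits since 15 × 29 ≤ 1264 ≤ 15 × 101.

29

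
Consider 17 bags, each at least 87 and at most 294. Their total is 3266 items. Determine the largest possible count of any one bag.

294

Maximizing one value means minimizing the remaining 16.
The other 16 contribute at least 16 × 87 = 1392, leaving at most 3266 − 1392 = 1874.
But each bag is capped at 294, so the maximum is 294.
Achievable: one at 294 and the other 16 totalling 2972, which fits since 16 × 87 ≤ 2972 ≤ 16 × 294.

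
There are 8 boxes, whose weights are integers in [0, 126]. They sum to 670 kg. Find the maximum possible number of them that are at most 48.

4

Each value at 48 or below falls at least 126 − 48 = 78 short of the ceiling 126.
The ceiling total is 8 × 126 = 1008, and we need 670, so at most ⌊(1008 − 670)/78⌋ = 4 can be that low.
k = 4 is achieved by 4 values at 48 and 4 at 126, total 696; lower one of the 126's by 26 (still > 48) to reach 670.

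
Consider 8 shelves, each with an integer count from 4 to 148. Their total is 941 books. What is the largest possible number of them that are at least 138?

6

With k values at 138 or above and the rest at least 4, the sum is at least 32 + 134k.
Since the sum is 941, we need 134k ≤ 909, i.e. k ≤ 6.
k = 6 is achieved by 6 values at 138 and 2 at 4, total 836; add 105 to one value (staying below 138) to reach 941.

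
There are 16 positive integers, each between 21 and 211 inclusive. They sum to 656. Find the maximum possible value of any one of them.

211

To make one integer as large as possible, make the other 15 as small as possible.
The other 15 contribute at least 15 × 21 = 315, leaving at most 656 − 315 = 341.
But each integer is capped at 211, so the maximum is 211.
Achievable: one at 211 and the other 15 totalling 445, which fits since 15 × 21 ≤ 445 ≤ 15 × 211.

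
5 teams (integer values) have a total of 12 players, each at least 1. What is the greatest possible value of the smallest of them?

2

If every one of the 5 were at least 3, the total would be at least 5 × 3 = 15 > 12.
Equality holds with 3 values of 2 and 2 values of 3.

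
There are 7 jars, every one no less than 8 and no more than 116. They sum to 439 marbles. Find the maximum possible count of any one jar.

To make one jar as large as possible, make the other 6 as small as possible.
The other 6 contribute at least 6 × 8 = 48, leaving at most 439 − 48 = 391.
But each jar is capped at 116, so the maximum is 116.
Achievable: one at 116 and the other 6 totalling 323, which fits since 6 × 8 ≤ 323 ≤ 6 × 116.

116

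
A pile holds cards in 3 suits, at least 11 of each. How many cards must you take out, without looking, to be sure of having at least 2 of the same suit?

In the worst case you draw 1 of each of the 3 suits: 3 × 1 = 3.
One more forces 2 of some suit, so 3 + 1 = 4.

4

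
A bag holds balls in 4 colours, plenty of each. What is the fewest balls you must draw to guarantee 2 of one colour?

In the worst case you draw 1 of each of the 4 colours: 4 × 1 = 4.
One more forces 2 of some colour, so 4 + 1 = 5.

5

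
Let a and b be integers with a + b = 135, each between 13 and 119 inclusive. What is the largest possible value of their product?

4556

With a + b fixed, ab peaks when the two are closest together.
Taking a = 67 and b = 68 (both in [13, 119]) gives ab = 4556.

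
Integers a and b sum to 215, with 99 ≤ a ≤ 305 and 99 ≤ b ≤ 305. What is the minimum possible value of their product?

For a fixed sum, ab is smallest when a and b are as far apart as possible.
The extreme feasible split is a = 99, b = 116, giving ab = 11484.

11484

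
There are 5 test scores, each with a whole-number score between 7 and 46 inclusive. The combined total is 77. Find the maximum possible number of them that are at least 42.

If k of the values are ≥ 42, the total is ≥ 42k + 7(5 − k).
Setting 42k + 7(5 − k) ≤ 77 gives 35k ≤ 42, so k ≤ 1.
k = 1 is achieved by 1 value at 42 and 4 at 7, total 70; add 7 to one value (staying below 42) to reach 77.

1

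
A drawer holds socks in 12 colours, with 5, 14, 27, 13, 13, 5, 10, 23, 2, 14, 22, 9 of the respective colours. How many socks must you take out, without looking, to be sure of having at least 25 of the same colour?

In the worst case you take as many as possible of each colour without reaching 25: 5 + 14 + 24 + 13 + 13 + 5 + 10 + 23 + 2 + 14 + 22 + 9 = 154.
The next one must give 25 of some colour, so 154 + 1 = 155.

155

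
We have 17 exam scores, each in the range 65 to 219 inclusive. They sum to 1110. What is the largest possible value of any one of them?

To make one score as large as possible, make the other 16 as small as possible.
The other 16 contribute at least 16 × 65 = 1040, leaving at most 1110 − 1040 = 70.
Since 70 ≤ 219, this is achievable: one at 70 and 16 at 65.

70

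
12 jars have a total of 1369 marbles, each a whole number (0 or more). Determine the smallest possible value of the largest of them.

If every one of the 12 were at most 114, the total would be at most 12 × 114 = 1368 < 1369.
Achievable: 1 of them at 115 and 11 at 114 total 1369.

115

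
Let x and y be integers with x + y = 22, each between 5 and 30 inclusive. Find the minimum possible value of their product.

xy = x(22 − x) is concave in x, so over [5, 17] it is minimized at an endpoint.
The extreme feasible split is x = 5, y = 17, giving xy = 85.

85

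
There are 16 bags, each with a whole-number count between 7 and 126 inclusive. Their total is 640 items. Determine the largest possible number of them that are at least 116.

Suppose k of them are at least 116. Those contribute at least 116 each and the other 16 − k at least 7 each.
So the total is at least 116k + 7(16 − k) = 112 + 109k. This must be ≤ 640, giving k ≤ 4.
k = 4 is achieved by 4 values at 116 and 12 at 7, total 548; add 92 to one value (staying below 116) to reach 640.

4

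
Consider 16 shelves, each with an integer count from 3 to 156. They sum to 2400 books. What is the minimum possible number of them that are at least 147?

If only k of them are at least 147, the other 16 − k are at most 146, so the total is at most k·156 + (16 − k)·146.
This must reach 2400, so k·156 + (16 − k)·146 ≥ 2400, giving k ≥ 7.
Exactly 7 works: 7 values at 156 and 9 at 146 total 2406; lower one of the high values by 6 (still ≥ 147) to hit 2400.

7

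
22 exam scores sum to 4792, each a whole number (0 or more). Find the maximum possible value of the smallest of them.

217

The average is 4792/22 < 218, so some value is ≤ 217.
Achievable: 4 of them at 217 and 18 at 218 total 4792.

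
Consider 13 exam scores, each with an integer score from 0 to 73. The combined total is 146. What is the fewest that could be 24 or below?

8

If only k of them are at most 24, the other 13 − k are at least 25, so the total is at least (13 − k)·25 + k·0.
This is ≤ 146, so (13 − k)·25 + 0k ≤ 146, which gives k ≥ 8.
Exactly 8 works: 8 values at 0 and 5 at 25 total 125; raise one of the low values by 21 (still ≤ 24) to hit 146.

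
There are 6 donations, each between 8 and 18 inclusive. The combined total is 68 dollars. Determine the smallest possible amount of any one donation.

To make one donation as small as possible, make the other 5 as large as possible.
The other 5 can take up 5 × 18 = 90 ≥ 68 − 8, so one donation can sit at its floor of 8.
Achievable: one at 8 and the other 5 totalling 60, which fits since 5 × 8 ≤ 60 ≤ 5 × 18.

8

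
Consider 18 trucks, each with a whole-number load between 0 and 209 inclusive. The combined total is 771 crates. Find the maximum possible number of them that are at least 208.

3

If k of the values are ≥ 208, the total is ≥ 208k + 0(18 − k).
Setting 208k + 0(18 − k) ≤ 771 gives 208k ≤ 771, so k ≤ 3.
k = 3 is achieved by 3 values at 208 and 15 at 0, total 624; add 147 to one value (staying below 208) to reach 771.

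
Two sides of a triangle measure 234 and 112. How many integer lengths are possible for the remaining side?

223

The triangle inequality gives |234 − 112| < c < 234 + 112, i.e. 122 < c < 346.
So c can be any integer from 123 to 345: 223 values.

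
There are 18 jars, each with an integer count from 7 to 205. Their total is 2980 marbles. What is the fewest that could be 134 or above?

9

If only k of them are at least 134, the other 18 − k are at most 133, so the total is at most k·205 + (18 − k)·133.
This must reach 2980, so k·205 + (18 − k)·133 ≥ 2980, giving k ≥ 9.
Exactly 9 works: 9 values at 205 and 9 at 133 total 3042; lower one of the high values by 62 (still ≥ 134) to hit 2980.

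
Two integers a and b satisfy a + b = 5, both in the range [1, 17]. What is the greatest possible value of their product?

6

With a + b fixed, ab peaks when the two are closest together.
Taking a = 2 and b = 3 (both in [1, 17]) gives ab = 6.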